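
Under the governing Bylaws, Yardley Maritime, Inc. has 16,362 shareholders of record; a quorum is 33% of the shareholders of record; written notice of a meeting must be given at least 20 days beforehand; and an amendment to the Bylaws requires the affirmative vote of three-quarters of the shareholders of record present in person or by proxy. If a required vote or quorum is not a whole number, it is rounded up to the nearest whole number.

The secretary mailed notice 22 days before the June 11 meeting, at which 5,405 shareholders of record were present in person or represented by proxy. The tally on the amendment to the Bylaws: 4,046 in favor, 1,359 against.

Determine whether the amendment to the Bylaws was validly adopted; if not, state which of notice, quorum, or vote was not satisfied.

Invalid — vote requirement not satisfied.

Notice: 22 days given; 20 required. Satisfied.
Quorum: 33% of 16,362 = 5,399.46, rounded up to 5,400; 5,405 present. Satisfied.
Vote: requires three-fourths of those present (5,405); 3/4 of 5405 = 4053.75, rounded up to 4054, so 4,054 needed; 4,046 in favor. Not satisfied.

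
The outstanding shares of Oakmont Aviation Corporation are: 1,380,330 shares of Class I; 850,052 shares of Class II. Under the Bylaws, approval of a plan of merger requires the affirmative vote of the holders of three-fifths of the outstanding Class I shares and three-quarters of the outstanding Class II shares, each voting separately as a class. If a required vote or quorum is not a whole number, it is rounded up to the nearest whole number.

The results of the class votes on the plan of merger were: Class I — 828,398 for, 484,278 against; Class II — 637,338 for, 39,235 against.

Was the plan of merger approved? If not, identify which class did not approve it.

Not approved — the Class II shares did not give the required vote.

Class I: 3/5 of 1380330 = 828198; 828,198 required, 828,398 in favor — approved.
Class II: 3/4 of 850052 = 637539; 637,539 required, 637,338 in favor — not approved.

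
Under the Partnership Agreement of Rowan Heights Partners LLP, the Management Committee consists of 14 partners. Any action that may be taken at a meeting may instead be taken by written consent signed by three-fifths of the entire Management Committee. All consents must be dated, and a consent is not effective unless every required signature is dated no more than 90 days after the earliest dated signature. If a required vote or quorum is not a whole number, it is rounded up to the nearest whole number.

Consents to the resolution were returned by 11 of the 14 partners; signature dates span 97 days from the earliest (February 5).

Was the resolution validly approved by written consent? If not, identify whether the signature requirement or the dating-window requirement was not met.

Not effective — dating-window requirement not satisfied.

Signatures required: three-fifths of 14 — 3/5 of 14 = 8.40, rounded up to 9, so 9 needed; 11 signed. Sufficient.
Dating window: the latest signature is 97 days after the earliest; the limit is 90 days. Outside the window.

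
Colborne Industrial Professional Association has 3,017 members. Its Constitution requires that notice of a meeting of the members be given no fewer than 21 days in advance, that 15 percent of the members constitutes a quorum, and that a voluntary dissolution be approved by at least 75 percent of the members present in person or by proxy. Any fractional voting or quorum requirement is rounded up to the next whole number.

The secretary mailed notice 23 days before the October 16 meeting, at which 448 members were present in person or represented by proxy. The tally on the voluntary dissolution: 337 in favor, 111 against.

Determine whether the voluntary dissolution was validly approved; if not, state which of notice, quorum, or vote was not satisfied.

Notice: 23 days given; 21 required. Satisfied.
Quorum: 15% of 3,017 = 452.55, rounded up to 453; 448 present. Not satisfied.
Vote: requires three-fourths of those present (448); 3/4 of 448 = 336, so 336 needed; 337 in favor. Satisfied.

Invalid — quorum requirement not satisfied.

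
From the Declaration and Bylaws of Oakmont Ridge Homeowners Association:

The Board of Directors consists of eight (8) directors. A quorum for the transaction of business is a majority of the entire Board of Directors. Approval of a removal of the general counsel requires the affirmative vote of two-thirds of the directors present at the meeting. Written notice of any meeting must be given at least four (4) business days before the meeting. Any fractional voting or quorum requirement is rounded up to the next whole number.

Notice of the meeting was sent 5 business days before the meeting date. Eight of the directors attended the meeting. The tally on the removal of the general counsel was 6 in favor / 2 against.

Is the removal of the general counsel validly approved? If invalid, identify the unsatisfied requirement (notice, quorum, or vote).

Notice: 5 business days given; 4 required (5 ≥ 4). Satisfied.
Quorum: 8 present; quorum is 5. Satisfied.
Vote: the removal of the general counsel requires two-thirds of the directors present (8). 2/3 of 8 = 5.33, rounded up to 6, so 6 affirmative votes are needed; 6 voted in favor. Satisfied.

Valid — all requirements satisfied.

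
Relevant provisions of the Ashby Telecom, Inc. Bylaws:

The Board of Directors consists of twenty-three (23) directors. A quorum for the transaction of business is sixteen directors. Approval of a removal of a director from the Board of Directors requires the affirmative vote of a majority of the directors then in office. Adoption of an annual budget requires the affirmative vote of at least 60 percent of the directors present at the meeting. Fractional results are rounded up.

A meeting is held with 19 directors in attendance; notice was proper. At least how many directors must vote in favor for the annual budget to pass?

The annual budget requires three-fifths of the directors present (19).
3/5 of 19 = 11.40, rounded up to 12.

12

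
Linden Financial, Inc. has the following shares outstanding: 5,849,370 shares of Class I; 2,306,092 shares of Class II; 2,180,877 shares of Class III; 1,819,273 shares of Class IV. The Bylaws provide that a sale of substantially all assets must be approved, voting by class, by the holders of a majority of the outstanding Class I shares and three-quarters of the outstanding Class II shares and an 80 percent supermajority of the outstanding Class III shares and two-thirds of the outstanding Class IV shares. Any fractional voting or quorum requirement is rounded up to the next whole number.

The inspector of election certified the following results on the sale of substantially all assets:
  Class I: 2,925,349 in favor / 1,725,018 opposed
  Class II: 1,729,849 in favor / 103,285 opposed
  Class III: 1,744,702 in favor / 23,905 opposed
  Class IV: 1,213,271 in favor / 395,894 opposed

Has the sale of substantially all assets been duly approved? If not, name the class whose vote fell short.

Approved — every class gave the required vote.

Class I: a majority of 5849370 is 2924686; 2,924,686 required, 2,925,349 in favor — approved.
Class II: 3/4 of 2306092 = 1729569; 1,729,569 required, 1,729,849 in favor — approved.
Class III: 4/5 of 2180877 = 1744701.60, rounded up to 1744702; 1,744,702 required, 1,744,702 in favor — approved.
Class IV: 2/3 of 1819273 = 1212848.67, rounded up to 1212849; 1,212,849 required, 1,213,271 in favor — approved.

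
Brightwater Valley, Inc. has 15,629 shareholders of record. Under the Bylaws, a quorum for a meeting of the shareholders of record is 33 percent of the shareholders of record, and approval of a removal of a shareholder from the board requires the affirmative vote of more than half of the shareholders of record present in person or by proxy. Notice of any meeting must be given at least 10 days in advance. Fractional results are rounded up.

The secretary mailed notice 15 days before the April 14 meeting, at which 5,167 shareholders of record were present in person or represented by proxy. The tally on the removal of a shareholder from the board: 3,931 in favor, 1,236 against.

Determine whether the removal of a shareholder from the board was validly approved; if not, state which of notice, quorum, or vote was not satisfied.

Notice: 15 days given; 10 required. Satisfied.
Quorum: 33% of 15,629 = 5,157.57, rounded up to 5,158; 5,167 present. Satisfied.
Vote: requires a majority of those present (5,167); a majority of 5167 is 2584, so 2,584 needed; 3,931 in favor. Satisfied.

Valid — all requirements satisfied.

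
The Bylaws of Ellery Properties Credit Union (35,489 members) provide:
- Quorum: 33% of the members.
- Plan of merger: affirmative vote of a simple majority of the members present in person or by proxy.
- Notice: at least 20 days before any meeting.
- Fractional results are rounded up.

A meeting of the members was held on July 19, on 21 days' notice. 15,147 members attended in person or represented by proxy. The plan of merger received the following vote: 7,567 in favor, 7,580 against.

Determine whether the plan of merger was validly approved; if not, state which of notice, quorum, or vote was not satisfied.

Notice: 21 days given; 20 required. Satisfied.
Quorum: 33% of 35,489 = 11,711.37, rounded up to 11,712; 15,147 present. Satisfied.
Vote: requires a majority of those present (15,147); a majority of 15147 is 7574, so 7,574 needed; 7,567 in favor. Not satisfied.

Invalid — vote requirement not satisfied.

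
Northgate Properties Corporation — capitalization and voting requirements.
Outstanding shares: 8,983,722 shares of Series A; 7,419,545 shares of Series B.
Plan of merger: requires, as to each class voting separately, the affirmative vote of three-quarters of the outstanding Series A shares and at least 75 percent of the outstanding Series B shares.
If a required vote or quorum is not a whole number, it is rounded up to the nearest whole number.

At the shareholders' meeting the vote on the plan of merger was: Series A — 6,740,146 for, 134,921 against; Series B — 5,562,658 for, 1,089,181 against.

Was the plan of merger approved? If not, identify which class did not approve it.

Not approved — the Series B shares did not give the required vote.

Series A: 3/4 of 8983722 = 6737791.50, rounded up to 6737792; 6,737,792 required, 6,740,146 in favor — approved.
Series B: 3/4 of 7419545 = 5564658.75, rounded up to 5564659; 5,564,659 required, 5,562,658 in favor — not approved.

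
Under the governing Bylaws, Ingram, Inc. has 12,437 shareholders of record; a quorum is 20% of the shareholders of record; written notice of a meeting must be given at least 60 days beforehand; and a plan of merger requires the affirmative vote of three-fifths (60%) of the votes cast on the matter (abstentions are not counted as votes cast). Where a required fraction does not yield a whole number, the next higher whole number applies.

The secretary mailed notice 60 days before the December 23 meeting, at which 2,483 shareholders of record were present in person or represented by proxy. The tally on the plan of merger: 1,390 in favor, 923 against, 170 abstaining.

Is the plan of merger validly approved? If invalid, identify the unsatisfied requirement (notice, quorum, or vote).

Notice: 60 days given; 60 required. Satisfied.
Quorum: 20% of 12,437 = 2,487.40, rounded up to 2,488; 2,483 present. Not satisfied.
Vote: requires three-fifths of the votes cast (2,483 − 170 abstaining = 2,313); 3/5 of 2313 = 1387.80, rounded up to 1388, so 1,388 needed; 1,390 in favor. Satisfied.

Invalid — quorum requirement not satisfied.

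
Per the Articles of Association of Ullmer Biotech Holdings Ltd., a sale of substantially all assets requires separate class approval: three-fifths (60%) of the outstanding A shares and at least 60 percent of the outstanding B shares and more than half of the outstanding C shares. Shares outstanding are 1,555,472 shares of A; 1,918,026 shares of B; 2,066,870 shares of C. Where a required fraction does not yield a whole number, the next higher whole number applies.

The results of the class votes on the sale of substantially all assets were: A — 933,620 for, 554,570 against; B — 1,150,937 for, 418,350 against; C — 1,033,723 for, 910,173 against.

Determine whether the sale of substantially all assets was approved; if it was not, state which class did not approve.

A: 3/5 of 1555472 = 933283.20, rounded up to 933284; 933,284 required, 933,620 in favor — approved.
B: 3/5 of 1918026 = 1150815.60, rounded up to 1150816; 1,150,816 required, 1,150,937 in favor — approved.
C: a majority of 2066870 is 1033436; 1,033,436 required, 1,033,723 in favor — approved.

Approved — every class gave the required vote.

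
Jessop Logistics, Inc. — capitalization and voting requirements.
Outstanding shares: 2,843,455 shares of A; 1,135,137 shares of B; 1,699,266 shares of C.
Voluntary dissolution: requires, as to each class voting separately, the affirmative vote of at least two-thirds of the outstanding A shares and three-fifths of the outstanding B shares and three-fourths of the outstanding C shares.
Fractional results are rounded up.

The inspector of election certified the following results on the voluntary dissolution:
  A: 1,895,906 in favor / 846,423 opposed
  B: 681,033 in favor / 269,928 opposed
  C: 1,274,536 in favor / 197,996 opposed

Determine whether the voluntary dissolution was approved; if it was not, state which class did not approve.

A: 2/3 of 2843455 = 1895636.67, rounded up to 1895637; 1,895,637 required, 1,895,906 in favor — approved.
B: 3/5 of 1135137 = 681082.20, rounded up to 681083; 681,083 required, 681,033 in favor — not approved.
C: 3/4 of 1699266 = 1274449.50, rounded up to 1274450; 1,274,450 required, 1,274,536 in favor — approved.

Not approved — the B shares did not give the required vote.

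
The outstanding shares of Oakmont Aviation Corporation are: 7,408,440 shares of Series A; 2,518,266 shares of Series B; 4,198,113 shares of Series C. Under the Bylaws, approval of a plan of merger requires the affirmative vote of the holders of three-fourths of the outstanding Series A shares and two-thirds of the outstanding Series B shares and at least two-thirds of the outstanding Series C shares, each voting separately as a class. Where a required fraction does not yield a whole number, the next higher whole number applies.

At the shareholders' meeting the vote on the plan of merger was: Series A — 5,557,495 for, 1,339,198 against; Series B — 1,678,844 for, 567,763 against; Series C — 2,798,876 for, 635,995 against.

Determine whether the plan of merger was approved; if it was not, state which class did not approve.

Series A: 3/4 of 7408440 = 5556330; 5,556,330 required, 5,557,495 in favor — approved.
Series B: 2/3 of 2518266 = 1678844; 1,678,844 required, 1,678,844 in favor — approved.
Series C: 2/3 of 4198113 = 2798742; 2,798,742 required, 2,798,876 in favor — approved.

Approved — every class gave the required vote.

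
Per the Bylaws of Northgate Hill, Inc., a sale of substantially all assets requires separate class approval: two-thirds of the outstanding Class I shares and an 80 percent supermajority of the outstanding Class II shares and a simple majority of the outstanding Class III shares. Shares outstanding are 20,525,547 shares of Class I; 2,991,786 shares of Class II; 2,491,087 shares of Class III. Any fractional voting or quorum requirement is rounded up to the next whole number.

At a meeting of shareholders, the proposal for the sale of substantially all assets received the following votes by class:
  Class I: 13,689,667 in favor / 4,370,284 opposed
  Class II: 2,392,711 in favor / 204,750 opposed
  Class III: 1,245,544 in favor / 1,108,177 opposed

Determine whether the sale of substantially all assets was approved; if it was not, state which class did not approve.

Not approved — the Class II shares did not give the required vote.

Class I: 2/3 of 20525547 = 13683698; 13,683,698 required, 13,689,667 in favor — approved.
Class II: 4/5 of 2991786 = 2393428.80, rounded up to 2393429; 2,393,429 required, 2,392,711 in favor — not approved.
Class III: a majority of 2491087 is 1245544; 1,245,544 required, 1,245,544 in favor — approved.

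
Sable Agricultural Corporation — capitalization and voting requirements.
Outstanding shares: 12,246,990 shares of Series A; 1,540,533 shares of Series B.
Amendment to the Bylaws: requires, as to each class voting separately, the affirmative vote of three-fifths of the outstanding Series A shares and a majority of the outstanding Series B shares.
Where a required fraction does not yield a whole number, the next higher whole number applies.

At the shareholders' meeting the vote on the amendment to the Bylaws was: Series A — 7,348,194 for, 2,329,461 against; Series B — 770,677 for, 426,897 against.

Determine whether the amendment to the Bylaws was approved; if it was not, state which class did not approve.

Approved — every class gave the required vote.

Series A: 3/5 of 12246990 = 7348194; 7,348,194 required, 7,348,194 in favor — approved.
Series B: a majority of 1540533 is 770267; 770,267 required, 770,677 in favor — approved.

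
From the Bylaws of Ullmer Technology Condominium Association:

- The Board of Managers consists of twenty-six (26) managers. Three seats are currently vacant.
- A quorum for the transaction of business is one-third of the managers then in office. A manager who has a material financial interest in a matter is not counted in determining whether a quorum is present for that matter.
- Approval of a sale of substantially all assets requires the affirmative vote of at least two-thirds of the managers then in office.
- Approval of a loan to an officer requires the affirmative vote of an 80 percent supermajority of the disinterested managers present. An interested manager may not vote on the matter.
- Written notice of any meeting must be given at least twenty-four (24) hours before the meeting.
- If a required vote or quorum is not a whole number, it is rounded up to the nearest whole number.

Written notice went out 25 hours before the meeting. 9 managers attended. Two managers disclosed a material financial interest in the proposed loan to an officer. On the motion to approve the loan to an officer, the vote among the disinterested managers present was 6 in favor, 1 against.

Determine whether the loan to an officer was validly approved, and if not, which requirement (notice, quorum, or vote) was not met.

Notice: 25 hours given; 24 required (25 ≥ 24). Satisfied.
Quorum: 9 present, but the 2 interested managers do not count, leaving 7. Quorum is 8. Not satisfied.
Vote: the loan to an officer requires four-fifths of the disinterested managers present (9 − 2 = 7). 4/5 of 7 = 5.60, rounded up to 6, so 6 affirmative votes are needed; 6 voted in favor. Satisfied. (Moot — without a quorum no business can be validly transacted.)

Invalid — quorum requirement not satisfied.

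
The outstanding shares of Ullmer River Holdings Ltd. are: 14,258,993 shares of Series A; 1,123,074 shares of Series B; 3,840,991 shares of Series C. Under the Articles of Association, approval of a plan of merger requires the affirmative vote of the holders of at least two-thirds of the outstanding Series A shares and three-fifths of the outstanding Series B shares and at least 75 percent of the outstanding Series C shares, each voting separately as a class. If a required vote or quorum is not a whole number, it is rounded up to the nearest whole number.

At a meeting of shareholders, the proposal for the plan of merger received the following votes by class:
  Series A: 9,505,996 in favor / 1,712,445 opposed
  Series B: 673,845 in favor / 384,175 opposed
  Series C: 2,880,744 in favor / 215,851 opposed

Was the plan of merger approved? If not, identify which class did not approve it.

Approved — every class gave the required vote.

Series A: 2/3 of 14258993 = 9505995.33, rounded up to 9505996; 9,505,996 required, 9,505,996 in favor — approved.
Series B: 3/5 of 1123074 = 673844.40, rounded up to 673845; 673,845 required, 673,845 in favor — approved.
Series C: 3/4 of 3840991 = 2880743.25, rounded up to 2880744; 2,880,744 required, 2,880,744 in favor — approved.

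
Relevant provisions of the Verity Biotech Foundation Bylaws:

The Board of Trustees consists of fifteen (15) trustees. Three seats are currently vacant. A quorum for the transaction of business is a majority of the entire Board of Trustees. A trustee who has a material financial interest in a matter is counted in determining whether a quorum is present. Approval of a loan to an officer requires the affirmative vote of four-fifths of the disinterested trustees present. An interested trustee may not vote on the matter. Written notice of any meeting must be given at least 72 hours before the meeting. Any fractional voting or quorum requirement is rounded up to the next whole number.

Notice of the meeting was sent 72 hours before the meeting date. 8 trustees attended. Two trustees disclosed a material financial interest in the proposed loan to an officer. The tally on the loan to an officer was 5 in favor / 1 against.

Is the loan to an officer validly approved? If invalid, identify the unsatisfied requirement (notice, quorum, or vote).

Valid — all requirements satisfied.

Notice: 72 hours given; 72 required (72 ≥ 72). Satisfied.
Quorum: 8 present (interested trustees count toward quorum); quorum is 8. Satisfied.
Vote: the loan to an officer requires four-fifths of the disinterested trustees present (8 − 2 = 6). 4/5 of 6 = 4.80, rounded up to 5, so 5 affirmative votes are needed; 5 voted in favor. Satisfied.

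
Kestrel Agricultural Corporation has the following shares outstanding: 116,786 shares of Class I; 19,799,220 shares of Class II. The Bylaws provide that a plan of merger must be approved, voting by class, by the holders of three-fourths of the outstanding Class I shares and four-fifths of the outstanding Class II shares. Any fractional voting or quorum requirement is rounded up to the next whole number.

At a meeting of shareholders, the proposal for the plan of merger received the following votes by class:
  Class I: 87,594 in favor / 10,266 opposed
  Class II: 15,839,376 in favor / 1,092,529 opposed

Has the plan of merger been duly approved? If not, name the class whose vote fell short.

Approved — every class gave the required vote.

Class I: 3/4 of 116786 = 87589.50, rounded up to 87590; 87,590 required, 87,594 in favor — approved.
Class II: 4/5 of 19799220 = 15839376; 15,839,376 required, 15,839,376 in favor — approved.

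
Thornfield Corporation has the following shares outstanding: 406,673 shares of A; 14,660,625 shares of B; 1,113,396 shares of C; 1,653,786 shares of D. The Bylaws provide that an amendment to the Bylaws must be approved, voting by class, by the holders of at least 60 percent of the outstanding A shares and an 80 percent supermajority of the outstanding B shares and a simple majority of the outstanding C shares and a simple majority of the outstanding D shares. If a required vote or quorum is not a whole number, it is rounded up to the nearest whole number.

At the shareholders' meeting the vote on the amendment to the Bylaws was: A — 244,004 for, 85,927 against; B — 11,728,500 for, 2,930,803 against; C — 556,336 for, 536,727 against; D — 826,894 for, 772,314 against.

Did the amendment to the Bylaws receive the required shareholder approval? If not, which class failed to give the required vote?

A: 3/5 of 406673 = 244003.80, rounded up to 244004; 244,004 required, 244,004 in favor — approved.
B: 4/5 of 14660625 = 11728500; 11,728,500 required, 11,728,500 in favor — approved.
C: a majority of 1113396 is 556699; 556,699 required, 556,336 in favor — not approved.
D: a majority of 1653786 is 826894; 826,894 required, 826,894 in favor — approved.

Not approved — the C shares did not give the required vote.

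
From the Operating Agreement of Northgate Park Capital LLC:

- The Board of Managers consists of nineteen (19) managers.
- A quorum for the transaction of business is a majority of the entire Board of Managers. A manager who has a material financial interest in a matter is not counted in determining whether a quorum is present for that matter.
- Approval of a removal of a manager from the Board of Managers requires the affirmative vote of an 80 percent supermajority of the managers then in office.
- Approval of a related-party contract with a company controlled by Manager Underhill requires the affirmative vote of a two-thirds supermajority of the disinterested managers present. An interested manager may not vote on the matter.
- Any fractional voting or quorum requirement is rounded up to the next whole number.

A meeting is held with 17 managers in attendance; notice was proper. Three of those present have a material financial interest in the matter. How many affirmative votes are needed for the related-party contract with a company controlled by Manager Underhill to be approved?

The related-party contract with a company controlled by Manager Underhill requires two-thirds of the disinterested managers present (17 − 3 = 14).
2/3 of 14 = 9.33, rounded up to 10.

10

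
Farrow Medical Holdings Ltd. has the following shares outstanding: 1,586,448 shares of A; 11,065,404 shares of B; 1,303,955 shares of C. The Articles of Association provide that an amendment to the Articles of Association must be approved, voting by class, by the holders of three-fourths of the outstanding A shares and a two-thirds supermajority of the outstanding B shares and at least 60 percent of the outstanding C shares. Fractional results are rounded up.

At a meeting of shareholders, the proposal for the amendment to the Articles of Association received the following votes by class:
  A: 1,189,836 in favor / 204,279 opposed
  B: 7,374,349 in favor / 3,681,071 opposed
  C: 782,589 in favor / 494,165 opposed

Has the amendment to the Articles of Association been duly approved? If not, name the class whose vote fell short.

Not approved — the B shares did not give the required vote.

A: 3/4 of 1586448 = 1189836; 1,189,836 required, 1,189,836 in favor — approved.
B: 2/3 of 11065404 = 7376936; 7,376,936 required, 7,374,349 in favor — not approved.
C: 3/5 of 1303955 = 782373; 782,373 required, 782,589 in favor — approved.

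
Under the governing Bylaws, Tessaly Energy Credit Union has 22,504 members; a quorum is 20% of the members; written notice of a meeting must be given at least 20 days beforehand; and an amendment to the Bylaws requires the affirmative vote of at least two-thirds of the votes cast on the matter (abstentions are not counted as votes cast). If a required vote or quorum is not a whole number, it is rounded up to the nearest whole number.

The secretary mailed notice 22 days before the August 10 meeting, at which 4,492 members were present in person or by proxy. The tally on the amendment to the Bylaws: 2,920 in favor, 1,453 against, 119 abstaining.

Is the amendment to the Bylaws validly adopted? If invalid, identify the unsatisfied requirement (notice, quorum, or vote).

Notice: 22 days given; 20 required. Satisfied.
Quorum: 20% of 22,504 = 4,500.80, rounded up to 4,501; 4,492 present. Not satisfied.
Vote: requires two-thirds of the votes cast (4,492 − 119 abstaining = 4,373); 2/3 of 4373 = 2915.33, rounded up to 2916, so 2,916 needed; 2,920 in favor. Satisfied.

Invalid — quorum requirement not satisfied.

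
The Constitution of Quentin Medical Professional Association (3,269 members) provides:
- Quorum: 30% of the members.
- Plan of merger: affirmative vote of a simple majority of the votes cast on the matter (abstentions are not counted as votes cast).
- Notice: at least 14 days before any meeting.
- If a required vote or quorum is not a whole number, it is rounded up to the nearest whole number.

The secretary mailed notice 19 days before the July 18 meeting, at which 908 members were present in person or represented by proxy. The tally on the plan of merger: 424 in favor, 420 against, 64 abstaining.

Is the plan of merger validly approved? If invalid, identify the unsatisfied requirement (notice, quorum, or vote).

Notice: 19 days given; 14 required. Satisfied.
Quorum: 30% of 3,269 = 980.70, rounded up to 981; 908 present. Not satisfied.
Vote: requires a majority of the votes cast (908 − 64 abstaining = 844); a majority of 844 is 423, so 423 needed; 424 in favor. Satisfied.

Invalid — quorum requirement not satisfied.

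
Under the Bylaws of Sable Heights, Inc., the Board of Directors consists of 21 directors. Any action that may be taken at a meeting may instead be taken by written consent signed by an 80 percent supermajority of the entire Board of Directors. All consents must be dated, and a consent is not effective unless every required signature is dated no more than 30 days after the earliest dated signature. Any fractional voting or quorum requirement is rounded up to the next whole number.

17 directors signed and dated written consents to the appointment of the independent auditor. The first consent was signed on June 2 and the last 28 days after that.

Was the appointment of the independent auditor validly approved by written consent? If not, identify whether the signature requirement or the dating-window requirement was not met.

Effective — both the signature and dating-window requirements are satisfied.

Signatures required: an 80 percent supermajority of 21 — 4/5 of 21 = 16.80, rounded up to 17, so 17 needed; 17 signed. Sufficient.
Dating window: the latest signature is 28 days after the earliest; the limit is 30 days. Within the window.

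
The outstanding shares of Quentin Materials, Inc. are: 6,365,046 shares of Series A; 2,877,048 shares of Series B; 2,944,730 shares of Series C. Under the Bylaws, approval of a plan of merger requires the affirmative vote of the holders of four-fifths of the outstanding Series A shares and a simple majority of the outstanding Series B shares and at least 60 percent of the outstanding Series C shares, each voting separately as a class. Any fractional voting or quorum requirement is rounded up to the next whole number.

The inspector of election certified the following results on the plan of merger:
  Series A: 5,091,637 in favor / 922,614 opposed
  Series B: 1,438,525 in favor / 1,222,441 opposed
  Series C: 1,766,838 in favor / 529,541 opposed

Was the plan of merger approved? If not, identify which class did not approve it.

Series A: 4/5 of 6365046 = 5092036.80, rounded up to 5092037; 5,092,037 required, 5,091,637 in favor — not approved.
Series B: a majority of 2877048 is 1438525; 1,438,525 required, 1,438,525 in favor — approved.
Series C: 3/5 of 2944730 = 1766838; 1,766,838 required, 1,766,838 in favor — approved.

Not approved — the Series A shares did not give the required vote.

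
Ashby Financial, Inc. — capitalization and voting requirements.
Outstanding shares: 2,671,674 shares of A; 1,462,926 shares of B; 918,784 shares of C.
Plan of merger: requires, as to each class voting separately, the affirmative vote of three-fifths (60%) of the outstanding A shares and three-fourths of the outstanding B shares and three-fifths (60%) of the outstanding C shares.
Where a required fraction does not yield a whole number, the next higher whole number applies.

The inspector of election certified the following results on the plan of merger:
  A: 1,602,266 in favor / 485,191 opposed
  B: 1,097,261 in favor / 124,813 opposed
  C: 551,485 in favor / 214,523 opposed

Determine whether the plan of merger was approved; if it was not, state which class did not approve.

Not approved — the A shares did not give the required vote.

A: 3/5 of 2671674 = 1603004.40, rounded up to 1603005; 1,603,005 required, 1,602,266 in favor — not approved.
B: 3/4 of 1462926 = 1097194.50, rounded up to 1097195; 1,097,195 required, 1,097,261 in favor — approved.
C: 3/5 of 918784 = 551270.40, rounded up to 551271; 551,271 required, 551,485 in favor — approved.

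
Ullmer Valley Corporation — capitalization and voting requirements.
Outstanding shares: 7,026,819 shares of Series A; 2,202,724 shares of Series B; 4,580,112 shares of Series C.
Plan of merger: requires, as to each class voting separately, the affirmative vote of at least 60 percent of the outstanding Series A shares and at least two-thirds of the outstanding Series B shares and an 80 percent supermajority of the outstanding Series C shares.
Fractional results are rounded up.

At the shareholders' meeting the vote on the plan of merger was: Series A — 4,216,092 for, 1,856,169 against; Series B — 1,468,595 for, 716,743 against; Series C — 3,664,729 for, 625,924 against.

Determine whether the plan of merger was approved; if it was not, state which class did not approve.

Series A: 3/5 of 7026819 = 4216091.40, rounded up to 4216092; 4,216,092 required, 4,216,092 in favor — approved.
Series B: 2/3 of 2202724 = 1468482.67, rounded up to 1468483; 1,468,483 required, 1,468,595 in favor — approved.
Series C: 4/5 of 4580112 = 3664089.60, rounded up to 3664090; 3,664,090 required, 3,664,729 in favor — approved.

Approved — every class gave the required vote.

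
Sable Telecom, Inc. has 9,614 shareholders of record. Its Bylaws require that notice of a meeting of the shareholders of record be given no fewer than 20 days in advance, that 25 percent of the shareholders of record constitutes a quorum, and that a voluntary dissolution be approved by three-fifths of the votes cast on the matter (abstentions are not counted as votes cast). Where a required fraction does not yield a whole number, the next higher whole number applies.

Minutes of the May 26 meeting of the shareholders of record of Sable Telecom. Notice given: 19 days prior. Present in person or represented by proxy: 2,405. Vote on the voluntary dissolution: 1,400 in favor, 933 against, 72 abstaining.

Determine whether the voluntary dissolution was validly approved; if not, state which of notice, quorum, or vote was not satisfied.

Invalid — notice requirement not satisfied.

Notice: 19 days given; 20 required. Not satisfied.
Quorum: 25% of 9,614 = 2,403.50, rounded up to 2,404; 2,405 present. Satisfied.
Vote: requires three-fifths of the votes cast (2,405 − 72 abstaining = 2,333); 3/5 of 2333 = 1399.80, rounded up to 1400, so 1,400 needed; 1,400 in favor. Satisfied.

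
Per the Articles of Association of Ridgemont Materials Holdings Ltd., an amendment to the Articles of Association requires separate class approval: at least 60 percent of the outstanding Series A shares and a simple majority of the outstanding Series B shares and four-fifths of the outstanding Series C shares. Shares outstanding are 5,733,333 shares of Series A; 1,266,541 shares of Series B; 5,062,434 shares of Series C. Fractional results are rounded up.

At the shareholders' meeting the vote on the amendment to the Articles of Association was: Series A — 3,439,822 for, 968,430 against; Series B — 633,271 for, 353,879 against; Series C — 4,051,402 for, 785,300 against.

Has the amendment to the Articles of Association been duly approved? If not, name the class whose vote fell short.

Series A: 3/5 of 5733333 = 3439999.80, rounded up to 3440000; 3,440,000 required, 3,439,822 in favor — not approved.
Series B: a majority of 1266541 is 633271; 633,271 required, 633,271 in favor — approved.
Series C: 4/5 of 5062434 = 4049947.20, rounded up to 4049948; 4,049,948 required, 4,051,402 in favor — approved.

Not approved — the Series A shares did not give the required vote.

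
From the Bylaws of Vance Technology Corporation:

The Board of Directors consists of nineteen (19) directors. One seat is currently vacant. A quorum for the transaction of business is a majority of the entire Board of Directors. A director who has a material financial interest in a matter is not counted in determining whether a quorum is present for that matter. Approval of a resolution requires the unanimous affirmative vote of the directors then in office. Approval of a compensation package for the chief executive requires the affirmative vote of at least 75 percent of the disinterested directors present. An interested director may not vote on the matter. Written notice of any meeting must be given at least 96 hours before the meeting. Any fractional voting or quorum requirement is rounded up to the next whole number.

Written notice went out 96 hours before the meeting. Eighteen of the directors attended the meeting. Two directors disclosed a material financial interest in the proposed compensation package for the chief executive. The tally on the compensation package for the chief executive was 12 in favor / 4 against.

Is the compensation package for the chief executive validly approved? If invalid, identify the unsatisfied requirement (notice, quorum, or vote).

Valid — all requirements satisfied.

Notice: 96 hours given; 96 required (96 ≥ 96). Satisfied.
Quorum: 18 present, but the 2 interested directors do not count, leaving 16. Quorum is 10. Satisfied.
Vote: the compensation package for the chief executive requires three-fourths of the disinterested directors present (18 − 2 = 16). 3/4 of 16 = 12, so 12 affirmative votes are needed; 12 voted in favor. Satisfied.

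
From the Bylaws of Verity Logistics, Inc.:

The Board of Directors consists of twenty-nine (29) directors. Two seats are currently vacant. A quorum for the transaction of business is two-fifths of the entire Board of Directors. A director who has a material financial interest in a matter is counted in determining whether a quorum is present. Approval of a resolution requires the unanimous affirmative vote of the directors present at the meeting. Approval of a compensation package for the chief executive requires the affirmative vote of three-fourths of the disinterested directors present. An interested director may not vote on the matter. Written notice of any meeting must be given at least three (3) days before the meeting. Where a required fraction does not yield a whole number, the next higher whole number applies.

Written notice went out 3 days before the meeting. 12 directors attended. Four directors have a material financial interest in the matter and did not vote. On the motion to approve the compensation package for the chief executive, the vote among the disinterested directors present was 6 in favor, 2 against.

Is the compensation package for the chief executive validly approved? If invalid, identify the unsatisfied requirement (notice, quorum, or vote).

Notice: 3 days given; 3 required (3 ≥ 3). Satisfied.
Quorum: 12 present (interested directors count toward quorum); quorum is 12. Satisfied.
Vote: the compensation package for the chief executive requires three-fourths of the disinterested directors present (12 − 4 = 8). 3/4 of 8 = 6, so 6 affirmative votes are needed; 6 voted in favor. Satisfied.

Valid — all requirements satisfied.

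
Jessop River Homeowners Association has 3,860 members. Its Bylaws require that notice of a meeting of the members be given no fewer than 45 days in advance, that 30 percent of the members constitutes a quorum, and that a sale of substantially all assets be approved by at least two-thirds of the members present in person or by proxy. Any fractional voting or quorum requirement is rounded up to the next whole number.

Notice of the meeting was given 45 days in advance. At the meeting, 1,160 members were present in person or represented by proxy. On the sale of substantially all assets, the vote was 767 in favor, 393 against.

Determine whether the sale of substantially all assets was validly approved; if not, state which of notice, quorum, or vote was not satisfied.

Invalid — vote requirement not satisfied.

Notice: 45 days given; 45 required. Satisfied.
Quorum: 30% of 3,860 = 1,158; 1,160 present. Satisfied.
Vote: requires two-thirds of those present (1,160); 2/3 of 1160 = 773.33, rounded up to 774, so 774 needed; 767 in favor. Not satisfied.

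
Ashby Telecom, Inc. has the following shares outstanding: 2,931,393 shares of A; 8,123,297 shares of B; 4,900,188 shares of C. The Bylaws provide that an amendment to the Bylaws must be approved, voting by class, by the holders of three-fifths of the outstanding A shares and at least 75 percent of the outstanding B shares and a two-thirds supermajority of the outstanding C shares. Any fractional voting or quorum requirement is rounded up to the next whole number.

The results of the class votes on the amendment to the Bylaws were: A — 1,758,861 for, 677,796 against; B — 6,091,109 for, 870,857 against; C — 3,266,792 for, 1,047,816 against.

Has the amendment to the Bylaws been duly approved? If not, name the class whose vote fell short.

A: 3/5 of 2931393 = 1758835.80, rounded up to 1758836; 1,758,836 required, 1,758,861 in favor — approved.
B: 3/4 of 8123297 = 6092472.75, rounded up to 6092473; 6,092,473 required, 6,091,109 in favor — not approved.
C: 2/3 of 4900188 = 3266792; 3,266,792 required, 3,266,792 in favor — approved.

Not approved — the B shares did not give the required vote.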